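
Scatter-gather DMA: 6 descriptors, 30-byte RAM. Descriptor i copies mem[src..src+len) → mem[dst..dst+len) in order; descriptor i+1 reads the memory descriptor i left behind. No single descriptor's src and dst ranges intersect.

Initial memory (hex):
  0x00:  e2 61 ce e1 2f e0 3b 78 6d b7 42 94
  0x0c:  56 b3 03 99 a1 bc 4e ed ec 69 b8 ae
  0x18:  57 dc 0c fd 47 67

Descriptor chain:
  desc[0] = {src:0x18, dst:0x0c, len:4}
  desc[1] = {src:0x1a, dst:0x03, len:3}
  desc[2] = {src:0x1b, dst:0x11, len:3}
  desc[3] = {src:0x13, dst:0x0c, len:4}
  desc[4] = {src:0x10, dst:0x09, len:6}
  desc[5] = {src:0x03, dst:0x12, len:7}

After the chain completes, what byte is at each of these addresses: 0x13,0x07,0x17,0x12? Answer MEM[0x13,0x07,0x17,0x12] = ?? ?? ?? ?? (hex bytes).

MEM[0x13,0x07,0x17,0x12] = fd 78 6d 0c

#0 dst[0x0c+4] := {0x57,0xdc,0x0c,0xfd}
#1 dst[0x03+3] := {0x0c,0xfd,0x47}
#2 dst[0x11+3] := {0xfd,0x47,0x67}
#3 dst[0x0c+4] := {0x67,0xec,0x69,0xb8}
#4 dst[0x09+6] := {0xa1,0xfd,0x47,0x67,0xec,0x69}
#5 dst[0x12+7] := {0x0c,0xfd,0x47,0x3b,0x78,0x6d,0xa1}
query mem[0x13]=0xfd, mem[0x07]=0x78, mem[0x17]=0x6d, mem[0x12]=0x0c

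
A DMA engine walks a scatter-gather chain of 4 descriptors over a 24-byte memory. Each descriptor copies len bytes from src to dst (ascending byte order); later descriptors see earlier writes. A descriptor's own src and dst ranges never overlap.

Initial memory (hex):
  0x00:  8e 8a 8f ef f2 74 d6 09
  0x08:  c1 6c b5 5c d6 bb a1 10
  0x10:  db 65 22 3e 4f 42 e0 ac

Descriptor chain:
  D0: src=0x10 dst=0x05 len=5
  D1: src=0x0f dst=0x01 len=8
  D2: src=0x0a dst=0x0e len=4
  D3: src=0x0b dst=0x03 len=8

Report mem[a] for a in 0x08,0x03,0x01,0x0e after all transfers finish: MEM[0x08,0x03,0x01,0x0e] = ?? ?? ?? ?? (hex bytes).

MEM[0x08,0x03,0x01,0x0e] = d6 5c 10 b5

D0: mem[0x05..0x09] <- [db 65 22 3e 4f]
D1: mem[0x01..0x08] <- [10 db 65 22 3e 4f 42 e0]
D2: mem[0x0e..0x11] <- [b5 5c d6 bb]
D3: mem[0x03..0x0a] <- [5c d6 bb b5 5c d6 bb 22]
query mem[0x08]=0xd6, mem[0x03]=0x5c, mem[0x01]=0x10, mem[0x0e]=0xb5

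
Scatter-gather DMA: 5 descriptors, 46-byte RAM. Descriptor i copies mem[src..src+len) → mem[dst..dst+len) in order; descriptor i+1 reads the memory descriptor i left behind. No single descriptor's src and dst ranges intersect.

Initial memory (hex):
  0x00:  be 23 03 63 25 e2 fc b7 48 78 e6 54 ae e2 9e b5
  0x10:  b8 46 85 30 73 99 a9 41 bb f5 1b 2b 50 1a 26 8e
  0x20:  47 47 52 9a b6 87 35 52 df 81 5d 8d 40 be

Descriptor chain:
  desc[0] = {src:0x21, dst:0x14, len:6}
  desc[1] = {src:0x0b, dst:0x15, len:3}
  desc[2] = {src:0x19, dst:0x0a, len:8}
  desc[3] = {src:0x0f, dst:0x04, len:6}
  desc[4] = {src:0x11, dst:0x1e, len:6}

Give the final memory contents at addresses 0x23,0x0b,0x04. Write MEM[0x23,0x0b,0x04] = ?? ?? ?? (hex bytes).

MEM[0x23,0x0b,0x04] = ae 1b 26

D0: mem[0x14..0x19] <- [47 52 9a b6 87 35]
D1: mem[0x15..0x17] <- [54 ae e2]
D2: mem[0x0a..0x11] <- [35 1b 2b 50 1a 26 8e 47]
D3: mem[0x04..0x09] <- [26 8e 47 85 30 47]
D4: mem[0x1e..0x23] <- [47 85 30 47 54 ae]
query mem[0x23]=0xae, mem[0x0b]=0x1b, mem[0x04]=0x26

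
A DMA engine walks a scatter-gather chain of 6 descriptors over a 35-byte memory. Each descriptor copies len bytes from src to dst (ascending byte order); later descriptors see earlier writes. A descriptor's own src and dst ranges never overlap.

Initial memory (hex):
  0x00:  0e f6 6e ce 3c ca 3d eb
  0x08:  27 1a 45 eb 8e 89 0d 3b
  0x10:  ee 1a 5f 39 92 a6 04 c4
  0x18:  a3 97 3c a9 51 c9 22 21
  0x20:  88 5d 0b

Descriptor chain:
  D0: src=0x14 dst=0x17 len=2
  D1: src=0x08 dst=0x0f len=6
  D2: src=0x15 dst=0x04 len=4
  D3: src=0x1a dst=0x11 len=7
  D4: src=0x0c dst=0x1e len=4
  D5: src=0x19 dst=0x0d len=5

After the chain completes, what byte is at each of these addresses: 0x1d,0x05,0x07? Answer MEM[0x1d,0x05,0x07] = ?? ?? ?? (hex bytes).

D0: mem[0x17..0x18] <- [92 a6]
D1: mem[0x0f..0x14] <- [27 1a 45 eb 8e 89]
D2: mem[0x04..0x07] <- [a6 04 92 a6]
D3: mem[0x11..0x17] <- [3c a9 51 c9 22 21 88]
D4: mem[0x1e..0x21] <- [8e 89 0d 27]
D5: mem[0x0d..0x11] <- [97 3c a9 51 c9]
query mem[0x1d]=0xc9, mem[0x05]=0x04, mem[0x07]=0xa6

MEM[0x1d,0x05,0x07] = c9 04 a6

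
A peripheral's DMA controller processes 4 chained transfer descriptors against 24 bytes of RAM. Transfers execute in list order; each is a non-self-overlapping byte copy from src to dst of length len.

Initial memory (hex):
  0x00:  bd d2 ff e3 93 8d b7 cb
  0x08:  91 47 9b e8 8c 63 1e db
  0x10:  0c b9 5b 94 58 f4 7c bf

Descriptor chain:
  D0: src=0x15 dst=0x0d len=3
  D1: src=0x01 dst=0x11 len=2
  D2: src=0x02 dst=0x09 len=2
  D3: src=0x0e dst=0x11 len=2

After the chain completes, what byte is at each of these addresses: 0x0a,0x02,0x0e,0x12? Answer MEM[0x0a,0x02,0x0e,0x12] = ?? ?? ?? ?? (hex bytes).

[0] 0x15->0x0d len=3 : f4 7c bf
[1] 0x01->0x11 len=2 : d2 ff
[2] 0x02->0x09 len=2 : ff e3
[3] 0x0e->0x11 len=2 : 7c bf
query mem[0x0a]=0xe3, mem[0x02]=0xff, mem[0x0e]=0x7c, mem[0x12]=0xbf

MEM[0x0a,0x02,0x0e,0x12] = e3 ff 7c bf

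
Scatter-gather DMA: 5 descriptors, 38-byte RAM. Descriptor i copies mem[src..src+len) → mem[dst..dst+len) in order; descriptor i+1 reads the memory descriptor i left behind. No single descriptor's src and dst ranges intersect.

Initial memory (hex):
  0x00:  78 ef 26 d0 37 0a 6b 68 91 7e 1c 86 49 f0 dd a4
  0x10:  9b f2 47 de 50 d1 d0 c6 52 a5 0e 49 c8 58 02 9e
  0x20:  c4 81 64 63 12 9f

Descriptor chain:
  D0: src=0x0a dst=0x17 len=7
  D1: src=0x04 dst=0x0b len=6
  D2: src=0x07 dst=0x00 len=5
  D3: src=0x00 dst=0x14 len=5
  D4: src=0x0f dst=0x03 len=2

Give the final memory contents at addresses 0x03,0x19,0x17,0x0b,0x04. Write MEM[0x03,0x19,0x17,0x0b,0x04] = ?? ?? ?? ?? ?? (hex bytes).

MEM[0x03,0x19,0x17,0x0b,0x04] = 91 49 1c 37 7e

D0: mem[0x17..0x1d] <- [1c 86 49 f0 dd a4 9b]
D1: mem[0x0b..0x10] <- [37 0a 6b 68 91 7e]
D2: mem[0x00..0x04] <- [68 91 7e 1c 37]
D3: mem[0x14..0x18] <- [68 91 7e 1c 37]
D4: mem[0x03..0x04] <- [91 7e]
query mem[0x03]=0x91, mem[0x19]=0x49, mem[0x17]=0x1c, mem[0x0b]=0x37, mem[0x04]=0x7e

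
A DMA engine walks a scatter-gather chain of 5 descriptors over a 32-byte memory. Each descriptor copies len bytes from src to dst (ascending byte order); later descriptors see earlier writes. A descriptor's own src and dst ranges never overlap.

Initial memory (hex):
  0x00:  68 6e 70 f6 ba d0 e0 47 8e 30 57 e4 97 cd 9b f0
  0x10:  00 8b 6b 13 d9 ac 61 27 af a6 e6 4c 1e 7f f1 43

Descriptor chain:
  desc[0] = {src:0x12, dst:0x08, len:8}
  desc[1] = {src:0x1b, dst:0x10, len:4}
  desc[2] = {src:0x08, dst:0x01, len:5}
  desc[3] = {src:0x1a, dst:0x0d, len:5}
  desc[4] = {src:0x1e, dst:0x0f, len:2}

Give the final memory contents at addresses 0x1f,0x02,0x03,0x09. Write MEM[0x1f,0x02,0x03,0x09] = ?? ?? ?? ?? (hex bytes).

#0 dst[0x08+8] := {0x6b,0x13,0xd9,0xac,0x61,0x27,0xaf,0xa6}
#1 dst[0x10+4] := {0x4c,0x1e,0x7f,0xf1}
#2 dst[0x01+5] := {0x6b,0x13,0xd9,0xac,0x61}
#3 dst[0x0d+5] := {0xe6,0x4c,0x1e,0x7f,0xf1}
#4 dst[0x0f+2] := {0xf1,0x43}
query mem[0x1f]=0x43, mem[0x02]=0x13, mem[0x03]=0xd9, mem[0x09]=0x13

MEM[0x1f,0x02,0x03,0x09] = 43 13 d9 13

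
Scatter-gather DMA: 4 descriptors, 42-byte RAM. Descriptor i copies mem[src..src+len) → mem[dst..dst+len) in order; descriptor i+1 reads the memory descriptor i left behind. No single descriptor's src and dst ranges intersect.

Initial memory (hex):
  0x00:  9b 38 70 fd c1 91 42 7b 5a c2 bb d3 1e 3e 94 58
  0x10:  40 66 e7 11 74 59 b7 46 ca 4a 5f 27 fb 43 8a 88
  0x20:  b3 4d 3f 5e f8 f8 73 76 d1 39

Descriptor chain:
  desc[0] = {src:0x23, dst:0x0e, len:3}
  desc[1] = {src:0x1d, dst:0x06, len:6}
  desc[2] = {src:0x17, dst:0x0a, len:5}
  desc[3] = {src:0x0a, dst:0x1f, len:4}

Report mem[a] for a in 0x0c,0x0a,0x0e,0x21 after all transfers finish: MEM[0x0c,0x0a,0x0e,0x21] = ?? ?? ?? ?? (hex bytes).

D0: mem[0x0e..0x10] <- [5e f8 f8]
D1: mem[0x06..0x0b] <- [43 8a 88 b3 4d 3f]
D2: mem[0x0a..0x0e] <- [46 ca 4a 5f 27]
D3: mem[0x1f..0x22] <- [46 ca 4a 5f]
query mem[0x0c]=0x4a, mem[0x0a]=0x46, mem[0x0e]=0x27, mem[0x21]=0x4a

MEM[0x0c,0x0a,0x0e,0x21] = 4a 46 27 4a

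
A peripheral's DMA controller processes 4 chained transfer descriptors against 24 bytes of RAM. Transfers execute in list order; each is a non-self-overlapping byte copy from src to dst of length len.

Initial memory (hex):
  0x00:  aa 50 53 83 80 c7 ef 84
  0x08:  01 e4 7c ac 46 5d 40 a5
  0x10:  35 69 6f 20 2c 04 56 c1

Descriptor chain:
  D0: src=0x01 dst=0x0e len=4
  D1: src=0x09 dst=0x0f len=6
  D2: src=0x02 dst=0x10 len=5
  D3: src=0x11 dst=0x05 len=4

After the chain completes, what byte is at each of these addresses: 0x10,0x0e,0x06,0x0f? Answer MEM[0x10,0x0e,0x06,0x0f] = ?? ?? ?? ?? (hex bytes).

MEM[0x10,0x0e,0x06,0x0f] = 53 50 80 e4

  after D0: wrote 4B at 0x0e = 50538380
  after D1: wrote 6B at 0x0f = e47cac465d50
  after D2: wrote 5B at 0x10 = 538380c7ef
  after D3: wrote 4B at 0x05 = 8380c7ef
query mem[0x10]=0x53, mem[0x0e]=0x50, mem[0x06]=0x80, mem[0x0f]=0xe4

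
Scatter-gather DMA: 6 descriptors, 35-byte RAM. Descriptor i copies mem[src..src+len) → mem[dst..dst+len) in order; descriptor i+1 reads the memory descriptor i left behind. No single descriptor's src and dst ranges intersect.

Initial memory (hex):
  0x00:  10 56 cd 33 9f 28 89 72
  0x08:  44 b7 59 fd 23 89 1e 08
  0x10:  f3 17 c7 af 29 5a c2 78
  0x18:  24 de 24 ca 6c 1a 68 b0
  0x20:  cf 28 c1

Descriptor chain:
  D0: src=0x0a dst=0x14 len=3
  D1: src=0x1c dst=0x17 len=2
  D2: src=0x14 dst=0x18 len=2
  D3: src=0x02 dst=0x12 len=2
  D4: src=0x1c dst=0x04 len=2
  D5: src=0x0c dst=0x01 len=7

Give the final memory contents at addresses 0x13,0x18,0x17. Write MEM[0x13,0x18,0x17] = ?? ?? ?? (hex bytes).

  after D0: wrote 3B at 0x14 = 59fd23
  after D1: wrote 2B at 0x17 = 6c1a
  after D2: wrote 2B at 0x18 = 59fd
  after D3: wrote 2B at 0x12 = cd33
  after D4: wrote 2B at 0x04 = 6c1a
  after D5: wrote 7B at 0x01 = 23891e08f317cd
query mem[0x13]=0x33, mem[0x18]=0x59, mem[0x17]=0x6c

MEM[0x13,0x18,0x17] = 33 59 6c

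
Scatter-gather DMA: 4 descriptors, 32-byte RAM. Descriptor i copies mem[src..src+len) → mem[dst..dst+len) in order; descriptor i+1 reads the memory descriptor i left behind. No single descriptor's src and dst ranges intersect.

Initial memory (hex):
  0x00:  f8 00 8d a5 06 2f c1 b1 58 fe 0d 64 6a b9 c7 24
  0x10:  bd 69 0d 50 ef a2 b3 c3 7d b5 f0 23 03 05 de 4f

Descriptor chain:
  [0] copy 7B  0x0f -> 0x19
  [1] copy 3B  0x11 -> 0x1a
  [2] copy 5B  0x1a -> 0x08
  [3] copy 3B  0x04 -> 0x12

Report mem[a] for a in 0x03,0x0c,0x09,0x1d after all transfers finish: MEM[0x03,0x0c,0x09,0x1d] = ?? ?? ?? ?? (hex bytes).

MEM[0x03,0x0c,0x09,0x1d] = a5 ef 0d 50

D0: mem[0x19..0x1f] <- [24 bd 69 0d 50 ef a2]
D1: mem[0x1a..0x1c] <- [69 0d 50]
D2: mem[0x08..0x0c] <- [69 0d 50 50 ef]
D3: mem[0x12..0x14] <- [06 2f c1]
query mem[0x03]=0xa5, mem[0x0c]=0xef, mem[0x09]=0x0d, mem[0x1d]=0x50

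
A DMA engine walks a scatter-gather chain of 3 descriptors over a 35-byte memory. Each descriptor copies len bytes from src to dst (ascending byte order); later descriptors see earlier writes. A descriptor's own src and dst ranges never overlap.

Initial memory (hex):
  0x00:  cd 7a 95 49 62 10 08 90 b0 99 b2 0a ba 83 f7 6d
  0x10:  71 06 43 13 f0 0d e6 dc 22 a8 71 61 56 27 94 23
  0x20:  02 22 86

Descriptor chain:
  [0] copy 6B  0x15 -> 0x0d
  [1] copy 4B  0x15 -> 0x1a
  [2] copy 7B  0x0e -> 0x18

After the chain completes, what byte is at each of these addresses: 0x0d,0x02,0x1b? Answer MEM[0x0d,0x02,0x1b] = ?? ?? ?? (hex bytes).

MEM[0x0d,0x02,0x1b] = 0d 95 a8

#0 dst[0x0d+6] := {0x0d,0xe6,0xdc,0x22,0xa8,0x71}
#1 dst[0x1a+4] := {0x0d,0xe6,0xdc,0x22}
#2 dst[0x18+7] := {0xe6,0xdc,0x22,0xa8,0x71,0x13,0xf0}
query mem[0x0d]=0x0d, mem[0x02]=0x95, mem[0x1b]=0xa8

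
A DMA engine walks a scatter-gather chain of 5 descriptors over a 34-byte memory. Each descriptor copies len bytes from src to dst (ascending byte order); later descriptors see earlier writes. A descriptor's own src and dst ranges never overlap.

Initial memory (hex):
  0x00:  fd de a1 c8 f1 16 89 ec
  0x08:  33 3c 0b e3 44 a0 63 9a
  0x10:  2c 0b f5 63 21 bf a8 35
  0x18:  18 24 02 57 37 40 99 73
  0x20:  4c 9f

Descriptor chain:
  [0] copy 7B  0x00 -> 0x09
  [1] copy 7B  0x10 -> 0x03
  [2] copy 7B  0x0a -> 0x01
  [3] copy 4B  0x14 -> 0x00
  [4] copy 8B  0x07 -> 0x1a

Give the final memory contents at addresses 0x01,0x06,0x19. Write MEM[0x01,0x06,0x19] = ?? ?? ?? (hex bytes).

D0: mem[0x09..0x0f] <- [fd de a1 c8 f1 16 89]
D1: mem[0x03..0x09] <- [2c 0b f5 63 21 bf a8]
D2: mem[0x01..0x07] <- [de a1 c8 f1 16 89 2c]
D3: mem[0x00..0x03] <- [21 bf a8 35]
D4: mem[0x1a..0x21] <- [2c bf a8 de a1 c8 f1 16]
query mem[0x01]=0xbf, mem[0x06]=0x89, mem[0x19]=0x24

MEM[0x01,0x06,0x19] = bf 89 24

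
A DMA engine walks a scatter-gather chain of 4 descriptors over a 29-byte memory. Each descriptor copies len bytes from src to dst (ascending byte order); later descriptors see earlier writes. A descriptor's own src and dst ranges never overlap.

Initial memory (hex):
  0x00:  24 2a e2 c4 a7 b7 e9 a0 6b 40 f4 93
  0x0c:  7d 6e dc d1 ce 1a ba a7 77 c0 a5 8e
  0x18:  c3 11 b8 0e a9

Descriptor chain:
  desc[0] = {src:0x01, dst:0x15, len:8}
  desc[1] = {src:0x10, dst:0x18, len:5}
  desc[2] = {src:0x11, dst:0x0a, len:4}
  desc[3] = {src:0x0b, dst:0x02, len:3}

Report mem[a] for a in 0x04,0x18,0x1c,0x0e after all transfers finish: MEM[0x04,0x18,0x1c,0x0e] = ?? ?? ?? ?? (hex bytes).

MEM[0x04,0x18,0x1c,0x0e] = 77 ce 77 dc

D0: mem[0x15..0x1c] <- [2a e2 c4 a7 b7 e9 a0 6b]
D1: mem[0x18..0x1c] <- [ce 1a ba a7 77]
D2: mem[0x0a..0x0d] <- [1a ba a7 77]
D3: mem[0x02..0x04] <- [ba a7 77]
query mem[0x04]=0x77, mem[0x18]=0xce, mem[0x1c]=0x77, mem[0x0e]=0xdc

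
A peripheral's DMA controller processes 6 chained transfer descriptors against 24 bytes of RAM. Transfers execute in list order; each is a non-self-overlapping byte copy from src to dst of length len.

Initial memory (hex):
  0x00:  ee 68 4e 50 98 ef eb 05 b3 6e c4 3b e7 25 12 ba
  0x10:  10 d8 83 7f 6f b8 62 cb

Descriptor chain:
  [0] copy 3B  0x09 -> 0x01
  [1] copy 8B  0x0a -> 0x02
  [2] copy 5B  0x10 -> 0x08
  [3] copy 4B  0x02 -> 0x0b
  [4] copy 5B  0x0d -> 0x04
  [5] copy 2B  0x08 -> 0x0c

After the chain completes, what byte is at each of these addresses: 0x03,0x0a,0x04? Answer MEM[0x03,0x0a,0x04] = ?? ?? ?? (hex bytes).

MEM[0x03,0x0a,0x04] = 3b 83 e7

#0 dst[0x01+3] := {0x6e,0xc4,0x3b}
#1 dst[0x02+8] := {0xc4,0x3b,0xe7,0x25,0x12,0xba,0x10,0xd8}
#2 dst[0x08+5] := {0x10,0xd8,0x83,0x7f,0x6f}
#3 dst[0x0b+4] := {0xc4,0x3b,0xe7,0x25}
#4 dst[0x04+5] := {0xe7,0x25,0xba,0x10,0xd8}
#5 dst[0x0c+2] := {0xd8,0xd8}
query mem[0x03]=0x3b, mem[0x0a]=0x83, mem[0x04]=0xe7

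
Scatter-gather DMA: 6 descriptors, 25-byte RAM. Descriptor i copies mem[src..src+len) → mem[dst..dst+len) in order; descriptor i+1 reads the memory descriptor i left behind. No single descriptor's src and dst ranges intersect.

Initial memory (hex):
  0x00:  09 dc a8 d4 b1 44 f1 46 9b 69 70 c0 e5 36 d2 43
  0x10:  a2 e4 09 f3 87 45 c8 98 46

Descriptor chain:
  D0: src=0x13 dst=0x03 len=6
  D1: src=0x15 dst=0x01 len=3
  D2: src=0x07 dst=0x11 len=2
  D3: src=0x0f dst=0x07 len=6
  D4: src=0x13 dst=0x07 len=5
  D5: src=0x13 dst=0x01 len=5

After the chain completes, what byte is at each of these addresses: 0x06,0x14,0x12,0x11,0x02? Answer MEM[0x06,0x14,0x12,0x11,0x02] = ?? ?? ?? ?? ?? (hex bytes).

MEM[0x06,0x14,0x12,0x11,0x02] = c8 87 46 98 87

D0: mem[0x03..0x08] <- [f3 87 45 c8 98 46]
D1: mem[0x01..0x03] <- [45 c8 98]
D2: mem[0x11..0x12] <- [98 46]
D3: mem[0x07..0x0c] <- [43 a2 98 46 f3 87]
D4: mem[0x07..0x0b] <- [f3 87 45 c8 98]
D5: mem[0x01..0x05] <- [f3 87 45 c8 98]
query mem[0x06]=0xc8, mem[0x14]=0x87, mem[0x12]=0x46, mem[0x11]=0x98, mem[0x02]=0x87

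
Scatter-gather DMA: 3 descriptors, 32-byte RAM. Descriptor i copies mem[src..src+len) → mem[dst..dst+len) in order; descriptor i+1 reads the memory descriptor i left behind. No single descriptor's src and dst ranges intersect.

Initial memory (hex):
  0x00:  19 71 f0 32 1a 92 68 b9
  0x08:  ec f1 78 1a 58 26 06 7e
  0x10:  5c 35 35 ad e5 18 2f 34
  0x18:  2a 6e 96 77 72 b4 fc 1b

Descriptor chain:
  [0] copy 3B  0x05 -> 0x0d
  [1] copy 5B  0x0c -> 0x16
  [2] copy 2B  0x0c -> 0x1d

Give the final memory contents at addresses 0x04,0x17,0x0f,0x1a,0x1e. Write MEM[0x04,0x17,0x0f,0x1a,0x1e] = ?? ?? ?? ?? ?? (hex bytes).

MEM[0x04,0x17,0x0f,0x1a,0x1e] = 1a 92 b9 5c 92

#0 dst[0x0d+3] := {0x92,0x68,0xb9}
#1 dst[0x16+5] := {0x58,0x92,0x68,0xb9,0x5c}
#2 dst[0x1d+2] := {0x58,0x92}
query mem[0x04]=0x1a, mem[0x17]=0x92, mem[0x0f]=0xb9, mem[0x1a]=0x5c, mem[0x1e]=0x92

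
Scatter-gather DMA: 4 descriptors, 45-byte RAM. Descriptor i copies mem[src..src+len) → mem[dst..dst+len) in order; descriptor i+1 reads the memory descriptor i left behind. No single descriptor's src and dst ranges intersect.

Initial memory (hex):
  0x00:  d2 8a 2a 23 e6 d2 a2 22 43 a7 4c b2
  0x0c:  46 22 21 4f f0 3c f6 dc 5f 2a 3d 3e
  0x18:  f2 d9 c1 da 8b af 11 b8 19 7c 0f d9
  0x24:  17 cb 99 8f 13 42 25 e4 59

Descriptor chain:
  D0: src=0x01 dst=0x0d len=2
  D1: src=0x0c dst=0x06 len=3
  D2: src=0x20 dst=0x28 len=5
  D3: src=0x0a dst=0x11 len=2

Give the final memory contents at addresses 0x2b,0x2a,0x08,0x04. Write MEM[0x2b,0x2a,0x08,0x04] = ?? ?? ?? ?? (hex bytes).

  after D0: wrote 2B at 0x0d = 8a2a
  after D1: wrote 3B at 0x06 = 468a2a
  after D2: wrote 5B at 0x28 = 197c0fd917
  after D3: wrote 2B at 0x11 = 4cb2
query mem[0x2b]=0xd9, mem[0x2a]=0x0f, mem[0x08]=0x2a, mem[0x04]=0xe6

MEM[0x2b,0x2a,0x08,0x04] = d9 0f 2a e6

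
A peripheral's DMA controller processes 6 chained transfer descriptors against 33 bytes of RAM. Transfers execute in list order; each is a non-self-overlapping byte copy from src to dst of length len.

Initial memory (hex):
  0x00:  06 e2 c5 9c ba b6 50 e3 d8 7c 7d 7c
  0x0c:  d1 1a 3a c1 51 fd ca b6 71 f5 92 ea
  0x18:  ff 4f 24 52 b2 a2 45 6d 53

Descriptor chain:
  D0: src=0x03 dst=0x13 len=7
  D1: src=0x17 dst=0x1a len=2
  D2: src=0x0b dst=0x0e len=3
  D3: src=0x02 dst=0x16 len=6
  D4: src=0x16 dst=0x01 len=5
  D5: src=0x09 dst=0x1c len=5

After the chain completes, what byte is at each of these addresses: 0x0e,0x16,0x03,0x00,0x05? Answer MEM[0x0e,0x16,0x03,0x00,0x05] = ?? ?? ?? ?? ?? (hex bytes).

[0] 0x03->0x13 len=7 : 9c ba b6 50 e3 d8 7c
[1] 0x17->0x1a len=2 : e3 d8
[2] 0x0b->0x0e len=3 : 7c d1 1a
[3] 0x02->0x16 len=6 : c5 9c ba b6 50 e3
[4] 0x16->0x01 len=5 : c5 9c ba b6 50
[5] 0x09->0x1c len=5 : 7c 7d 7c d1 1a
query mem[0x0e]=0x7c, mem[0x16]=0xc5, mem[0x03]=0xba, mem[0x00]=0x06, mem[0x05]=0x50

MEM[0x0e,0x16,0x03,0x00,0x05] = 7c c5 ba 06 50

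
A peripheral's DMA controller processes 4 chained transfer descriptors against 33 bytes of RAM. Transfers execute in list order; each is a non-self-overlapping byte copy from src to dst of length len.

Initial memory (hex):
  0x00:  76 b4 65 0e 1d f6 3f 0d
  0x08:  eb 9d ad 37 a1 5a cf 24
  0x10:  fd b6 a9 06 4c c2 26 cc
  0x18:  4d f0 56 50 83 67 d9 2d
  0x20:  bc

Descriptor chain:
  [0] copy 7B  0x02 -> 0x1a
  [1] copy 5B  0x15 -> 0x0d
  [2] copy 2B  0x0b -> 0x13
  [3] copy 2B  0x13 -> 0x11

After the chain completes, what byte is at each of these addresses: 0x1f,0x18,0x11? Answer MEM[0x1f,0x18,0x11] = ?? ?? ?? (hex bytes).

#0 dst[0x1a+7] := {0x65,0x0e,0x1d,0xf6,0x3f,0x0d,0xeb}
#1 dst[0x0d+5] := {0xc2,0x26,0xcc,0x4d,0xf0}
#2 dst[0x13+2] := {0x37,0xa1}
#3 dst[0x11+2] := {0x37,0xa1}
query mem[0x1f]=0x0d, mem[0x18]=0x4d, mem[0x11]=0x37

MEM[0x1f,0x18,0x11] = 0d 4d 37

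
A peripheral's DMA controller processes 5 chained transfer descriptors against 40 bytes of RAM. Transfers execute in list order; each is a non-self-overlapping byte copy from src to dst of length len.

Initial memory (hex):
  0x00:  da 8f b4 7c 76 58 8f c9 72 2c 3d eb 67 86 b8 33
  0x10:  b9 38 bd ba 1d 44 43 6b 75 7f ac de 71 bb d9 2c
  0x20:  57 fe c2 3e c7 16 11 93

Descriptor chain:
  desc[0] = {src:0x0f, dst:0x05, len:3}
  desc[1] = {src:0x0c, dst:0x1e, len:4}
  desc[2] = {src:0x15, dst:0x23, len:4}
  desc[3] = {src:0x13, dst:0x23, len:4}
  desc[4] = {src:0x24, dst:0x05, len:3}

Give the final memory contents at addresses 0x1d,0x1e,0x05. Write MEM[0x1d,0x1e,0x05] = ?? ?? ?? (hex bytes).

[0] 0x0f->0x05 len=3 : 33 b9 38
[1] 0x0c->0x1e len=4 : 67 86 b8 33
[2] 0x15->0x23 len=4 : 44 43 6b 75
[3] 0x13->0x23 len=4 : ba 1d 44 43
[4] 0x24->0x05 len=3 : 1d 44 43
query mem[0x1d]=0xbb, mem[0x1e]=0x67, mem[0x05]=0x1d

MEM[0x1d,0x1e,0x05] = bb 67 1d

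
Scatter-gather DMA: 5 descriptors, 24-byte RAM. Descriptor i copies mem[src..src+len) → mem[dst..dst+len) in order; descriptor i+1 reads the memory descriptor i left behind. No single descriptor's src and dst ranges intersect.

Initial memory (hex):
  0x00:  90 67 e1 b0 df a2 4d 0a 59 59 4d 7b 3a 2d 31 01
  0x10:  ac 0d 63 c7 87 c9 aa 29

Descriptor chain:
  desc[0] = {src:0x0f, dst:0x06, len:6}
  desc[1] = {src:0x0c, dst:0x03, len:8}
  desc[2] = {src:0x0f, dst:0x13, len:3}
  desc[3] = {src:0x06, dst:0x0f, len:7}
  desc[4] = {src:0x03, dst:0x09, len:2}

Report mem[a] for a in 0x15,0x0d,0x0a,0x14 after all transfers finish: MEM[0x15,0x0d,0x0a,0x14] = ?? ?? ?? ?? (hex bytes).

MEM[0x15,0x0d,0x0a,0x14] = 3a 2d 2d 87

  after D0: wrote 6B at 0x06 = 01ac0d63c787
  after D1: wrote 8B at 0x03 = 3a2d3101ac0d63c7
  after D2: wrote 3B at 0x13 = 01ac0d
  after D3: wrote 7B at 0x0f = 01ac0d63c7873a
  after D4: wrote 2B at 0x09 = 3a2d
query mem[0x15]=0x3a, mem[0x0d]=0x2d, mem[0x0a]=0x2d, mem[0x14]=0x87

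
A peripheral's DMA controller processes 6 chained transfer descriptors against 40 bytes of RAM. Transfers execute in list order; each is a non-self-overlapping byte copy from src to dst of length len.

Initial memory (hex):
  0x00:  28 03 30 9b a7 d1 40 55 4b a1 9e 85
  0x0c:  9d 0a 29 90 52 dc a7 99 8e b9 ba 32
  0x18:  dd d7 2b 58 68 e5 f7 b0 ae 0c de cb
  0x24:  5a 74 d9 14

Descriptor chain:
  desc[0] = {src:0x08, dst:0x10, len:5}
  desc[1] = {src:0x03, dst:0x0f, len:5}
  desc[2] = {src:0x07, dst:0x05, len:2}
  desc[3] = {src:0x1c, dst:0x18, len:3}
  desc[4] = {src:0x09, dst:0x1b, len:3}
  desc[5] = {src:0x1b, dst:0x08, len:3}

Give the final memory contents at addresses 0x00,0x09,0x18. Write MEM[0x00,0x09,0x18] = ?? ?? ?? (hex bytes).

[0] 0x08->0x10 len=5 : 4b a1 9e 85 9d
[1] 0x03->0x0f len=5 : 9b a7 d1 40 55
[2] 0x07->0x05 len=2 : 55 4b
[3] 0x1c->0x18 len=3 : 68 e5 f7
[4] 0x09->0x1b len=3 : a1 9e 85
[5] 0x1b->0x08 len=3 : a1 9e 85
query mem[0x00]=0x28, mem[0x09]=0x9e, mem[0x18]=0x68

MEM[0x00,0x09,0x18] = 28 9e 68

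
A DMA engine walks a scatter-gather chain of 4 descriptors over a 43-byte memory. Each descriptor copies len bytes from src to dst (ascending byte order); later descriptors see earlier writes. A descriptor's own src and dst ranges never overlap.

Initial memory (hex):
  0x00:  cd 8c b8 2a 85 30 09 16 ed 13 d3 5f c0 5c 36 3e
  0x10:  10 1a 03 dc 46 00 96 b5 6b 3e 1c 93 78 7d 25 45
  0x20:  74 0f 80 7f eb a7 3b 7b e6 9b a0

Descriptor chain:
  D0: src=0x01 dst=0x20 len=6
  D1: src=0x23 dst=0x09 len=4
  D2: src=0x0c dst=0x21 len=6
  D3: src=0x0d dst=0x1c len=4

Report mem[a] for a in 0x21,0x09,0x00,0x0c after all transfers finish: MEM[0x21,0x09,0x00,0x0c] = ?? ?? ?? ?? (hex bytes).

D0: mem[0x20..0x25] <- [8c b8 2a 85 30 09]
D1: mem[0x09..0x0c] <- [85 30 09 3b]
D2: mem[0x21..0x26] <- [3b 5c 36 3e 10 1a]
D3: mem[0x1c..0x1f] <- [5c 36 3e 10]
query mem[0x21]=0x3b, mem[0x09]=0x85, mem[0x00]=0xcd, mem[0x0c]=0x3b

MEM[0x21,0x09,0x00,0x0c] = 3b 85 cd 3b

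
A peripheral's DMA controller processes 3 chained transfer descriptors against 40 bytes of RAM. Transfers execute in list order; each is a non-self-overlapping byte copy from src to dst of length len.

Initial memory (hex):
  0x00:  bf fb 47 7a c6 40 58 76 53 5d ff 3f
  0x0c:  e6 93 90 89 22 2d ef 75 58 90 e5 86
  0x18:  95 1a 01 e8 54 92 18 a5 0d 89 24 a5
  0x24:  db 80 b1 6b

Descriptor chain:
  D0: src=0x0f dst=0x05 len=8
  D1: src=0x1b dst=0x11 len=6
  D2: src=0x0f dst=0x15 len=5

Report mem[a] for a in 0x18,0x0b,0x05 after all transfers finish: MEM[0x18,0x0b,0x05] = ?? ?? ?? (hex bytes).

  after D0: wrote 8B at 0x05 = 89222def755890e5
  after D1: wrote 6B at 0x11 = e8549218a50d
  after D2: wrote 5B at 0x15 = 8922e85492
query mem[0x18]=0x54, mem[0x0b]=0x90, mem[0x05]=0x89

MEM[0x18,0x0b,0x05] = 54 90 89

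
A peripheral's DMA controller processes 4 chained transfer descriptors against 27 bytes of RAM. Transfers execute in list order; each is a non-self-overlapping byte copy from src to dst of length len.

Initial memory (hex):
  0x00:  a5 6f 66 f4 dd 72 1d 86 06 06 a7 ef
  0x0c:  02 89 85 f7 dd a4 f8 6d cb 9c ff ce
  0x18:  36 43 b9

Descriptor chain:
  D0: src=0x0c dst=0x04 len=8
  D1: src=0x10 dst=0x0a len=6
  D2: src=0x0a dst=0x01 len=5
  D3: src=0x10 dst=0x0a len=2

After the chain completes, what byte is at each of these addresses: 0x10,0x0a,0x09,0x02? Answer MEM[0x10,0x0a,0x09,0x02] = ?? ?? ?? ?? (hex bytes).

[0] 0x0c->0x04 len=8 : 02 89 85 f7 dd a4 f8 6d
[1] 0x10->0x0a len=6 : dd a4 f8 6d cb 9c
[2] 0x0a->0x01 len=5 : dd a4 f8 6d cb
[3] 0x10->0x0a len=2 : dd a4
query mem[0x10]=0xdd, mem[0x0a]=0xdd, mem[0x09]=0xa4, mem[0x02]=0xa4

MEM[0x10,0x0a,0x09,0x02] = dd dd a4 a4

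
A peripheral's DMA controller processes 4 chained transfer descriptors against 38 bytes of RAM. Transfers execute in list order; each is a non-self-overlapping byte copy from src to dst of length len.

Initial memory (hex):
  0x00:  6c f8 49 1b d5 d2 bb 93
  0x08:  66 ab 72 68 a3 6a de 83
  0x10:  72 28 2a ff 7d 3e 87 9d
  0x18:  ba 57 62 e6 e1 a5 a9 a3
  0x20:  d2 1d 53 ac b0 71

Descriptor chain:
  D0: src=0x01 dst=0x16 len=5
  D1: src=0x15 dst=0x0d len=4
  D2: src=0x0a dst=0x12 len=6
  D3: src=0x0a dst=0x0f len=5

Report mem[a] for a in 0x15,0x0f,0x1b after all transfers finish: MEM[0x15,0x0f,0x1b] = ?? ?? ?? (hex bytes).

  after D0: wrote 5B at 0x16 = f8491bd5d2
  after D1: wrote 4B at 0x0d = 3ef8491b
  after D2: wrote 6B at 0x12 = 7268a33ef849
  after D3: wrote 5B at 0x0f = 7268a33ef8
query mem[0x15]=0x3e, mem[0x0f]=0x72, mem[0x1b]=0xe6

MEM[0x15,0x0f,0x1b] = 3e 72 e6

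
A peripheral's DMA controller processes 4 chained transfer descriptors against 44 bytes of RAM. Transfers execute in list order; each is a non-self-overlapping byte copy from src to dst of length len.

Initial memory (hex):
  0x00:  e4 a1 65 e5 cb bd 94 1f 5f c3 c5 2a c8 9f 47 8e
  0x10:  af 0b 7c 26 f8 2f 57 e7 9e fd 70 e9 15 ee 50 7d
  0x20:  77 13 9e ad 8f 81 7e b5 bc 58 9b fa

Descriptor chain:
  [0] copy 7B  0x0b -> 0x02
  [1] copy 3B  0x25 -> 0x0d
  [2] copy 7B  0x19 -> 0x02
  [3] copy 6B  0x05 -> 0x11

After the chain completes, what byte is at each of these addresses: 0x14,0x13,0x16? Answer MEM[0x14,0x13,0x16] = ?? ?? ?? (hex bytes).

MEM[0x14,0x13,0x16] = 7d 50 c5

[0] 0x0b->0x02 len=7 : 2a c8 9f 47 8e af 0b
[1] 0x25->0x0d len=3 : 81 7e b5
[2] 0x19->0x02 len=7 : fd 70 e9 15 ee 50 7d
[3] 0x05->0x11 len=6 : 15 ee 50 7d c3 c5
query mem[0x14]=0x7d, mem[0x13]=0x50, mem[0x16]=0xc5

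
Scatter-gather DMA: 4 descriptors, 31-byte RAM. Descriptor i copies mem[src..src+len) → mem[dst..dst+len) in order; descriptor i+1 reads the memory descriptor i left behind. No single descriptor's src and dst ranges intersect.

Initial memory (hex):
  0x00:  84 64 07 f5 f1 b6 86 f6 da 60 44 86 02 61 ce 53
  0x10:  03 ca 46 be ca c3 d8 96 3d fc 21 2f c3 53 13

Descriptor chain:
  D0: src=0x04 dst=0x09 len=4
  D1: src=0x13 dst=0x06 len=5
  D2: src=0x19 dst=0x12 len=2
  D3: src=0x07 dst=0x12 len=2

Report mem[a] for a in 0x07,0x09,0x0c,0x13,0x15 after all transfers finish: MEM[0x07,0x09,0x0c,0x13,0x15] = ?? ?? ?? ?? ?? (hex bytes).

MEM[0x07,0x09,0x0c,0x13,0x15] = ca d8 f6 c3 c3

D0: mem[0x09..0x0c] <- [f1 b6 86 f6]
D1: mem[0x06..0x0a] <- [be ca c3 d8 96]
D2: mem[0x12..0x13] <- [fc 21]
D3: mem[0x12..0x13] <- [ca c3]
query mem[0x07]=0xca, mem[0x09]=0xd8, mem[0x0c]=0xf6, mem[0x13]=0xc3, mem[0x15]=0xc3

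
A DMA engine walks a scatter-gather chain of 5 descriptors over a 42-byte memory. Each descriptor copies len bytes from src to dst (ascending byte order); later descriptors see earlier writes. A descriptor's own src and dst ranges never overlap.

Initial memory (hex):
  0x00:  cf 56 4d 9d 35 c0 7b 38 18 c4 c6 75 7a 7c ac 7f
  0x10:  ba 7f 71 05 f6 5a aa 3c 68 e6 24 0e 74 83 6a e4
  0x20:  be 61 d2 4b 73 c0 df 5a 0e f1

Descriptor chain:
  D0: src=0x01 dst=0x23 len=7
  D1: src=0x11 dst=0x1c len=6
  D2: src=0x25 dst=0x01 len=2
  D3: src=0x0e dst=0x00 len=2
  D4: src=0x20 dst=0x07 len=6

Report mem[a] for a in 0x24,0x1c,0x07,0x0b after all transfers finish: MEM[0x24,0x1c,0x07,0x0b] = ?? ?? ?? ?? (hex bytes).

MEM[0x24,0x1c,0x07,0x0b] = 4d 7f 5a 4d

D0: mem[0x23..0x29] <- [56 4d 9d 35 c0 7b 38]
D1: mem[0x1c..0x21] <- [7f 71 05 f6 5a aa]
D2: mem[0x01..0x02] <- [9d 35]
D3: mem[0x00..0x01] <- [ac 7f]
D4: mem[0x07..0x0c] <- [5a aa d2 56 4d 9d]
query mem[0x24]=0x4d, mem[0x1c]=0x7f, mem[0x07]=0x5a, mem[0x0b]=0x4d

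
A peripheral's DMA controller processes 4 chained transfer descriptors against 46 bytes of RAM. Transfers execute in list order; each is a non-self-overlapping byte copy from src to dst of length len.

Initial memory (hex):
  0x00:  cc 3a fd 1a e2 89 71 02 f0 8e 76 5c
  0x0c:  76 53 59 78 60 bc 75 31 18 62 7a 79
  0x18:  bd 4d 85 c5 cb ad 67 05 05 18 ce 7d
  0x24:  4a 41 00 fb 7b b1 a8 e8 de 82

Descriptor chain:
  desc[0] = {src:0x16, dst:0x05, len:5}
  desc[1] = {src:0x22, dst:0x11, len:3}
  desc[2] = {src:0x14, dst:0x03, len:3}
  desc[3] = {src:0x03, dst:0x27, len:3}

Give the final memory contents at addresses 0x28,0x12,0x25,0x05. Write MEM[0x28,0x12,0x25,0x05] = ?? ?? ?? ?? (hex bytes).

D0: mem[0x05..0x09] <- [7a 79 bd 4d 85]
D1: mem[0x11..0x13] <- [ce 7d 4a]
D2: mem[0x03..0x05] <- [18 62 7a]
D3: mem[0x27..0x29] <- [18 62 7a]
query mem[0x28]=0x62, mem[0x12]=0x7d, mem[0x25]=0x41, mem[0x05]=0x7a

MEM[0x28,0x12,0x25,0x05] = 62 7d 41 7a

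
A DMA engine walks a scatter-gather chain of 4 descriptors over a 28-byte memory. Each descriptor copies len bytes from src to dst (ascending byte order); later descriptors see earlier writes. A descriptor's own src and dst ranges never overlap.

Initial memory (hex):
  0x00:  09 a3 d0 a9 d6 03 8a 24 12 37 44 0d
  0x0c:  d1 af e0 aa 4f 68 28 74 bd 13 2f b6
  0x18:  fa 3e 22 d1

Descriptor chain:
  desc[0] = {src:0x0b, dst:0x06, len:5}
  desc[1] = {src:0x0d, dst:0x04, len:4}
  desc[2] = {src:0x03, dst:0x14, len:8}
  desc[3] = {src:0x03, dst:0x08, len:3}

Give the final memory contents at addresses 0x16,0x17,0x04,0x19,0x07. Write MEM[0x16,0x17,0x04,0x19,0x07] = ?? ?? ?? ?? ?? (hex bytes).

MEM[0x16,0x17,0x04,0x19,0x07] = e0 aa af af 4f

[0] 0x0b->0x06 len=5 : 0d d1 af e0 aa
[1] 0x0d->0x04 len=4 : af e0 aa 4f
[2] 0x03->0x14 len=8 : a9 af e0 aa 4f af e0 aa
[3] 0x03->0x08 len=3 : a9 af e0
query mem[0x16]=0xe0, mem[0x17]=0xaa, mem[0x04]=0xaf, mem[0x19]=0xaf, mem[0x07]=0x4f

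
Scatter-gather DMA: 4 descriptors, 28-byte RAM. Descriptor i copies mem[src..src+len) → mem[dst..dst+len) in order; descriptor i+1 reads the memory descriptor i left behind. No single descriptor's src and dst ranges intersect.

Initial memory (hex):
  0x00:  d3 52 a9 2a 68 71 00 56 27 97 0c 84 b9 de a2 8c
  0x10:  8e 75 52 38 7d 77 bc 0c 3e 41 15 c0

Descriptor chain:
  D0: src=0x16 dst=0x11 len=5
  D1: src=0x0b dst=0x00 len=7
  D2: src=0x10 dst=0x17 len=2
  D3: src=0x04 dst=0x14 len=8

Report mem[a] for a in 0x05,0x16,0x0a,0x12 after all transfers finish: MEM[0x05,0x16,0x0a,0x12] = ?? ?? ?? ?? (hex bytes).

MEM[0x05,0x16,0x0a,0x12] = 8e bc 0c 0c

#0 dst[0x11+5] := {0xbc,0x0c,0x3e,0x41,0x15}
#1 dst[0x00+7] := {0x84,0xb9,0xde,0xa2,0x8c,0x8e,0xbc}
#2 dst[0x17+2] := {0x8e,0xbc}
#3 dst[0x14+8] := {0x8c,0x8e,0xbc,0x56,0x27,0x97,0x0c,0x84}
query mem[0x05]=0x8e, mem[0x16]=0xbc, mem[0x0a]=0x0c, mem[0x12]=0x0c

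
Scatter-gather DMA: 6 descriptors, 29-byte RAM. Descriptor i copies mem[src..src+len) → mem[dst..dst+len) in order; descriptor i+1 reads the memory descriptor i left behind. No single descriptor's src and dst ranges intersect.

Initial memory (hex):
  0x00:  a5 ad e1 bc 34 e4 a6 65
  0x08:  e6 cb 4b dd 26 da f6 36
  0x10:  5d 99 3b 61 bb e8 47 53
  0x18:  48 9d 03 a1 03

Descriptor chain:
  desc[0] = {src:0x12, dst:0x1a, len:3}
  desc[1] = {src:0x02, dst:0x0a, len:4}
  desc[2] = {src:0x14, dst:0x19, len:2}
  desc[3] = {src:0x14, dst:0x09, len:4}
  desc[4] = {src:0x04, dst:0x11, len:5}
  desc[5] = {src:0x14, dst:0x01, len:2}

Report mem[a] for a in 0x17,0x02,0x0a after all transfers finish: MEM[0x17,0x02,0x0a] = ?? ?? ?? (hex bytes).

  after D0: wrote 3B at 0x1a = 3b61bb
  after D1: wrote 4B at 0x0a = e1bc34e4
  after D2: wrote 2B at 0x19 = bbe8
  after D3: wrote 4B at 0x09 = bbe84753
  after D4: wrote 5B at 0x11 = 34e4a665e6
  after D5: wrote 2B at 0x01 = 65e6
query mem[0x17]=0x53, mem[0x02]=0xe6, mem[0x0a]=0xe8

MEM[0x17,0x02,0x0a] = 53 e6 e8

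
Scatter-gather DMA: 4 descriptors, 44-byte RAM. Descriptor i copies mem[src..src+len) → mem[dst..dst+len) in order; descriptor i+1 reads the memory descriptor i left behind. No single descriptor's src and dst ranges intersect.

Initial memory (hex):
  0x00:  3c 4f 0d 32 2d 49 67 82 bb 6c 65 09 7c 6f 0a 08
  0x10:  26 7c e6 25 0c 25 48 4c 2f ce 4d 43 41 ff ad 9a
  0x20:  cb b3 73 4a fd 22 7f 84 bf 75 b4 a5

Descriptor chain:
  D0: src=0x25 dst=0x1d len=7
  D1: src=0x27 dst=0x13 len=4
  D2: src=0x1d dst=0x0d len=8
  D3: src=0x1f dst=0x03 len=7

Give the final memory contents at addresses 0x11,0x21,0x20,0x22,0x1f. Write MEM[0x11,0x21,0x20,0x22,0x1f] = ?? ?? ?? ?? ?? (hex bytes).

MEM[0x11,0x21,0x20,0x22,0x1f] = 75 75 bf b4 84

#0 dst[0x1d+7] := {0x22,0x7f,0x84,0xbf,0x75,0xb4,0xa5}
#1 dst[0x13+4] := {0x84,0xbf,0x75,0xb4}
#2 dst[0x0d+8] := {0x22,0x7f,0x84,0xbf,0x75,0xb4,0xa5,0xfd}
#3 dst[0x03+7] := {0x84,0xbf,0x75,0xb4,0xa5,0xfd,0x22}
query mem[0x11]=0x75, mem[0x21]=0x75, mem[0x20]=0xbf, mem[0x22]=0xb4, mem[0x1f]=0x84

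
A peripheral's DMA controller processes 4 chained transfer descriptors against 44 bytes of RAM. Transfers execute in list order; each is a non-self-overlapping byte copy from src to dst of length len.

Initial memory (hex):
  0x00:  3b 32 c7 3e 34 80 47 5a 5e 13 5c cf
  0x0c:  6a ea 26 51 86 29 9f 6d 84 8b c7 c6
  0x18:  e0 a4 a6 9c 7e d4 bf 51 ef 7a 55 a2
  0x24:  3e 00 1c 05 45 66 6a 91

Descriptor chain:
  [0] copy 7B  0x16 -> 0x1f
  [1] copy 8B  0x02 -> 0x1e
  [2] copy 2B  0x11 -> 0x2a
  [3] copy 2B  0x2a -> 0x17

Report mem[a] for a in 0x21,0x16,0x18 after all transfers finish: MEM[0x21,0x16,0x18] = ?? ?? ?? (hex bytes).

MEM[0x21,0x16,0x18] = 80 c7 9f

[0] 0x16->0x1f len=7 : c7 c6 e0 a4 a6 9c 7e
[1] 0x02->0x1e len=8 : c7 3e 34 80 47 5a 5e 13
[2] 0x11->0x2a len=2 : 29 9f
[3] 0x2a->0x17 len=2 : 29 9f
query mem[0x21]=0x80, mem[0x16]=0xc7, mem[0x18]=0x9f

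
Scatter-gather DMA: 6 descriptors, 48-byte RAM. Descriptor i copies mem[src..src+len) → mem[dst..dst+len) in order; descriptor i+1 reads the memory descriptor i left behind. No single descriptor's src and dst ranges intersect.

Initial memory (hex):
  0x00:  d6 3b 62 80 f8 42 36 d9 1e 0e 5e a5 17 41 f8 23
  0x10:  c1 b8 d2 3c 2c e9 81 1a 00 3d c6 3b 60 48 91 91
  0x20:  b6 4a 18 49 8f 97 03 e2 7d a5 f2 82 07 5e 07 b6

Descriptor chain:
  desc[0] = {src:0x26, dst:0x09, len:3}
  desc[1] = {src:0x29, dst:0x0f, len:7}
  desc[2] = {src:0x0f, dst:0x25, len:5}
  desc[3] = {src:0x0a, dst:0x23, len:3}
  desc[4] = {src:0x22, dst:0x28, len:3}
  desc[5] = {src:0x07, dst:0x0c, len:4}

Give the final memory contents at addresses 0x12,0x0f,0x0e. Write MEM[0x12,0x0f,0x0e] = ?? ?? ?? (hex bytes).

[0] 0x26->0x09 len=3 : 03 e2 7d
[1] 0x29->0x0f len=7 : a5 f2 82 07 5e 07 b6
[2] 0x0f->0x25 len=5 : a5 f2 82 07 5e
[3] 0x0a->0x23 len=3 : e2 7d 17
[4] 0x22->0x28 len=3 : 18 e2 7d
[5] 0x07->0x0c len=4 : d9 1e 03 e2
query mem[0x12]=0x07, mem[0x0f]=0xe2, mem[0x0e]=0x03

MEM[0x12,0x0f,0x0e] = 07 e2 03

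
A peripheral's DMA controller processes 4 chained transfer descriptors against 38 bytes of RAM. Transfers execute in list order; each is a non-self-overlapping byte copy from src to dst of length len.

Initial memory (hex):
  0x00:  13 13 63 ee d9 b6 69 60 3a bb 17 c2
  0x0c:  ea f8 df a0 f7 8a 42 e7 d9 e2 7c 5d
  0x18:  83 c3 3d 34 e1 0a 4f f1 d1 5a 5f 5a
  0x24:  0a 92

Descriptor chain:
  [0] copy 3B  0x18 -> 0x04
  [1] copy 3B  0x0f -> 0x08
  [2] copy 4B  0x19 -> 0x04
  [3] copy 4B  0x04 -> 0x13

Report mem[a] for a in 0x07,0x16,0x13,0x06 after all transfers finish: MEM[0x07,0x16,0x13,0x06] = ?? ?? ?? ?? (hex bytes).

MEM[0x07,0x16,0x13,0x06] = e1 e1 c3 34

#0 dst[0x04+3] := {0x83,0xc3,0x3d}
#1 dst[0x08+3] := {0xa0,0xf7,0x8a}
#2 dst[0x04+4] := {0xc3,0x3d,0x34,0xe1}
#3 dst[0x13+4] := {0xc3,0x3d,0x34,0xe1}
query mem[0x07]=0xe1, mem[0x16]=0xe1, mem[0x13]=0xc3, mem[0x06]=0x34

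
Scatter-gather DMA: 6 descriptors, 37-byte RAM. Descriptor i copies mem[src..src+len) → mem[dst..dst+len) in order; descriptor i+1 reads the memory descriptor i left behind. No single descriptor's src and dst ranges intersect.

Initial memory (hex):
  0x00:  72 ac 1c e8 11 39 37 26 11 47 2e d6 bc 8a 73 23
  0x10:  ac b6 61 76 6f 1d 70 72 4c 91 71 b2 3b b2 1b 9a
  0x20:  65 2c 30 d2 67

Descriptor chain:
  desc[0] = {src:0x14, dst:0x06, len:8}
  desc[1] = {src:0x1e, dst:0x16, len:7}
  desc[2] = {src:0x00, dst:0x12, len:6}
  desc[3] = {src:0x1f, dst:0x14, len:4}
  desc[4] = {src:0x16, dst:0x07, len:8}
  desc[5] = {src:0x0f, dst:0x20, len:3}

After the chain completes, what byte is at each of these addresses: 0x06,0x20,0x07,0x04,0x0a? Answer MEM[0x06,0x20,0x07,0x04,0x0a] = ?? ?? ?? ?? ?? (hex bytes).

D0: mem[0x06..0x0d] <- [6f 1d 70 72 4c 91 71 b2]
D1: mem[0x16..0x1c] <- [1b 9a 65 2c 30 d2 67]
D2: mem[0x12..0x17] <- [72 ac 1c e8 11 39]
D3: mem[0x14..0x17] <- [9a 65 2c 30]
D4: mem[0x07..0x0e] <- [2c 30 65 2c 30 d2 67 b2]
D5: mem[0x20..0x22] <- [23 ac b6]
query mem[0x06]=0x6f, mem[0x20]=0x23, mem[0x07]=0x2c, mem[0x04]=0x11, mem[0x0a]=0x2c

MEM[0x06,0x20,0x07,0x04,0x0a] = 6f 23 2c 11 2c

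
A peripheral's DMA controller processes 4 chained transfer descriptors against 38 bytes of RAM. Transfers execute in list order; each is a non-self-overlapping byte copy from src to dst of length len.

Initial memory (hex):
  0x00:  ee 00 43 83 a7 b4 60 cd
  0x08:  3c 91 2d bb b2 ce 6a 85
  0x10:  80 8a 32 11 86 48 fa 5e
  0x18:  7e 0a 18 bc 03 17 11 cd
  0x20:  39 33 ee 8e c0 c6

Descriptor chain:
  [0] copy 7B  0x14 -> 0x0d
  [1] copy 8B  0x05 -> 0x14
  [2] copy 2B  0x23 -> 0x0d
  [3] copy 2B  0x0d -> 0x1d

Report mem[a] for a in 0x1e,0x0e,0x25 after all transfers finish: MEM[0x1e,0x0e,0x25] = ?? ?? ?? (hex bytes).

#0 dst[0x0d+7] := {0x86,0x48,0xfa,0x5e,0x7e,0x0a,0x18}
#1 dst[0x14+8] := {0xb4,0x60,0xcd,0x3c,0x91,0x2d,0xbb,0xb2}
#2 dst[0x0d+2] := {0x8e,0xc0}
#3 dst[0x1d+2] := {0x8e,0xc0}
query mem[0x1e]=0xc0, mem[0x0e]=0xc0, mem[0x25]=0xc6

MEM[0x1e,0x0e,0x25] = c0 c0 c6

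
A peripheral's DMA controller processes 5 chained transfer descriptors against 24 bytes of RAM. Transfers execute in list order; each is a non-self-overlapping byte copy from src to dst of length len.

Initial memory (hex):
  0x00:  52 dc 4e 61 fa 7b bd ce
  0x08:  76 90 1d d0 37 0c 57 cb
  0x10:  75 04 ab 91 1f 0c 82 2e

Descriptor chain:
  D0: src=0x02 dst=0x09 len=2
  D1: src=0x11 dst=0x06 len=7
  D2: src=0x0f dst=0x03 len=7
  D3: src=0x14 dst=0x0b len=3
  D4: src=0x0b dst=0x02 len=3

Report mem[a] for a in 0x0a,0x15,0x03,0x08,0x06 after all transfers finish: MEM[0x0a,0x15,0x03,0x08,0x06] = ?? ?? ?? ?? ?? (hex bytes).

MEM[0x0a,0x15,0x03,0x08,0x06] = 0c 0c 0c 1f ab

  after D0: wrote 2B at 0x09 = 4e61
  after D1: wrote 7B at 0x06 = 04ab911f0c822e
  after D2: wrote 7B at 0x03 = cb7504ab911f0c
  after D3: wrote 3B at 0x0b = 1f0c82
  after D4: wrote 3B at 0x02 = 1f0c82
query mem[0x0a]=0x0c, mem[0x15]=0x0c, mem[0x03]=0x0c, mem[0x08]=0x1f, mem[0x06]=0xab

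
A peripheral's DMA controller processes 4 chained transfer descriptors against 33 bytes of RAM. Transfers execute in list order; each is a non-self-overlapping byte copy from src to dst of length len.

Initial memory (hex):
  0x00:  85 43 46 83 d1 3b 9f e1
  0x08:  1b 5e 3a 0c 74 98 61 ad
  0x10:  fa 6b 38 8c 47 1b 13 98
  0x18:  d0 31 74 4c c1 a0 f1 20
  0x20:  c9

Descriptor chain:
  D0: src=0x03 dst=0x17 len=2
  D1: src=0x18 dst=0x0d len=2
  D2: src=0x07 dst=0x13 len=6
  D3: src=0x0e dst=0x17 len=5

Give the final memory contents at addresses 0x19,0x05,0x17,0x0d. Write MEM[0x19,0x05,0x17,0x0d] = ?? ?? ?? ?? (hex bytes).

[0] 0x03->0x17 len=2 : 83 d1
[1] 0x18->0x0d len=2 : d1 31
[2] 0x07->0x13 len=6 : e1 1b 5e 3a 0c 74
[3] 0x0e->0x17 len=5 : 31 ad fa 6b 38
query mem[0x19]=0xfa, mem[0x05]=0x3b, mem[0x17]=0x31, mem[0x0d]=0xd1

MEM[0x19,0x05,0x17,0x0d] = fa 3b 31 d1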